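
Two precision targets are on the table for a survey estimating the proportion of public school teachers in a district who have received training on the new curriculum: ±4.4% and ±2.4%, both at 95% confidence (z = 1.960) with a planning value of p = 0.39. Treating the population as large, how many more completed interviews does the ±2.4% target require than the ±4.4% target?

1114

At ±4.4%: n = 1.960² × 0.2379 / 0.044² ≈ 472.06 → 473.
At ±2.4%: n = 1.960² × 0.2379 / 0.024² ≈ 1586.66 → 1587.
Additional respondents: 1587 − 473 = 1114.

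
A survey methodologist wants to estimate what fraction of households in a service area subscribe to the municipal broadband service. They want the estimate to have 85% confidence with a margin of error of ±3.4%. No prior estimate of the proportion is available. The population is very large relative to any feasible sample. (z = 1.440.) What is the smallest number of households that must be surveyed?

449

With no prior estimate, use p = 0.5, giving p(1−p) = 0.25.
n = z²·p(1−p)/E² = 1.440² × 0.2500 / 0.034² = 2.0736 × 0.2500 / 0.001156 ≈ 448.44.
Rounding up gives n = 449.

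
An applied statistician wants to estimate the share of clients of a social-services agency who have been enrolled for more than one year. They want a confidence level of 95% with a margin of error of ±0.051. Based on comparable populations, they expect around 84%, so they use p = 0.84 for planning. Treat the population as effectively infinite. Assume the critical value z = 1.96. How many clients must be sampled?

199

With p = 0.84, p(1−p) = 0.1344.
n = z²·p(1−p)/E² = 1.96² × 0.1344 / 0.051² = 3.8416 × 0.1344 / 0.002601 ≈ 198.50.
Rounding up gives n = 199.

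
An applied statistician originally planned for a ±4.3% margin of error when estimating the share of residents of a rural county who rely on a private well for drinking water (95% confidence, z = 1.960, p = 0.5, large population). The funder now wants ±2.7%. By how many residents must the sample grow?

At ±4.3%: n = 1.960² × 0.2500 / 0.043² ≈ 519.42 → 520.
At ±2.7%: n = 1.960² × 0.2500 / 0.027² ≈ 1317.42 → 1318.
Additional respondents: 1318 − 520 = 798.

798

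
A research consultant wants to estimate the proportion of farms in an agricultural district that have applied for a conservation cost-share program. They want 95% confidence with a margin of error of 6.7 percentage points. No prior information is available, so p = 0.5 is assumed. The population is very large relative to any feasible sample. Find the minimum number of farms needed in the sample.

For 95% confidence, z = 1.96.
With p = 0.5, p(1−p) = 0.25.
n = z²·p(1−p)/E² = 1.96² × 0.2500 / 0.067² = 3.8416 × 0.2500 / 0.004489 ≈ 213.95.
Rounding up gives n = 214.

214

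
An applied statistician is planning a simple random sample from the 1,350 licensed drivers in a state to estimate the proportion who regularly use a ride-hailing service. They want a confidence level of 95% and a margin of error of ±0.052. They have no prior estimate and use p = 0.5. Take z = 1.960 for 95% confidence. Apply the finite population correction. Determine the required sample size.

Unadjusted: n₀ = 1.960² × 0.50 × 0.50 / 0.052² ≈ 355.18, so n₀ = 356.
Finite population correction with N = 1,350: n = n₀ / (1 + (n₀−1)/N) = 356 / (1 + 355/1350) = 356 / 1.2630 ≈ 281.88.
Rounding up, n = 282.

282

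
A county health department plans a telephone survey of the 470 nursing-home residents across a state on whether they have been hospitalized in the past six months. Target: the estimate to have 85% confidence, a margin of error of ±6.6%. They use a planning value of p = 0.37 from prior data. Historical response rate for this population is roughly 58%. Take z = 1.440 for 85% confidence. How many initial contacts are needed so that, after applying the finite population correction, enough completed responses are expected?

Completed interviews needed (unadjusted): n₀ = 1.440² × 0.2331 / 0.066² ≈ 110.96 → 111.
FPC for N = 470: n = 111 / (1 + 110/470) = 111 / 1.2340 ≈ 89.95 → 90.
At a 58% response rate, contacts needed = 90 / 0.58 ≈ 155.17 → 156.

156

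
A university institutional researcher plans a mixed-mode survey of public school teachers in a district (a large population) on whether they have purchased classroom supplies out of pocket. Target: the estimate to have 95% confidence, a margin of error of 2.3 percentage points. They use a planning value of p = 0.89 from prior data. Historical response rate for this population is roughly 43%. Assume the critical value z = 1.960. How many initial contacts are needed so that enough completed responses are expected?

Completed interviews needed: n₀ = 1.960² × 0.0979 / 0.023² ≈ 710.95 → 711.
At a 43% response rate, contacts needed = 711 / 0.43 ≈ 1653.49 → 1654.

1654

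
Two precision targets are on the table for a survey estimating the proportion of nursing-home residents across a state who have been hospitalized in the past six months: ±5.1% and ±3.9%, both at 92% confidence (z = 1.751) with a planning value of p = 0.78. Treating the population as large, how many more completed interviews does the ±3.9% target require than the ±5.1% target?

143

At ±5.1%: n = 1.751² × 0.1716 / 0.051² ≈ 202.28 → 203.
At ±3.9%: n = 1.751² × 0.1716 / 0.039² ≈ 345.91 → 346.
Additional respondents: 346 − 203 = 143.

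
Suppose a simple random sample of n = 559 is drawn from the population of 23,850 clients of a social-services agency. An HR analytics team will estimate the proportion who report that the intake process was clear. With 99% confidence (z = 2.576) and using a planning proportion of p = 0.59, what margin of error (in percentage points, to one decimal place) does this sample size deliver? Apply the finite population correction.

Finite-population factor: (N−n)/(N−1) = (23850−559)/(23850−1) = 0.9766.
SE(p̂) = √[p(1−p)/n · (N−n)/(N−1)] = √[0.2419/559 × 0.9766] = 0.02056.
E = z × SE = 2.576 × 0.02056 = 0.05296 ≈ 5.3 percentage points.

5.3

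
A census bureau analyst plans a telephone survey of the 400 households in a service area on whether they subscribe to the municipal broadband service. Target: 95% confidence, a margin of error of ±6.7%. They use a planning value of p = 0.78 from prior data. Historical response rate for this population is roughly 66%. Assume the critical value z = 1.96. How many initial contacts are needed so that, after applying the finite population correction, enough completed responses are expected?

Completed interviews needed (unadjusted): n₀ = 1.96² × 0.1716 / 0.067² ≈ 146.85 → 147.
FPC for N = 400: n = 147 / (1 + 146/400) = 147 / 1.3650 ≈ 107.69 → 108.
At a 66% response rate, contacts needed = 108 / 0.66 ≈ 163.64 → 164.

164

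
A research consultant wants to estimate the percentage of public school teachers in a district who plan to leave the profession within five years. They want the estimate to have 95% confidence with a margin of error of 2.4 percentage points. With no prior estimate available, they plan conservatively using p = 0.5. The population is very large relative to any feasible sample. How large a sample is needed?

1668

For 95% confidence, z = 1.96.
With p = 0.5, p(1−p) = 0.25.
n = z²·p(1−p)/E² = 1.96² × 0.2500 / 0.024² = 3.8416 × 0.2500 / 0.000576 ≈ 1667.36.
Rounding up gives n = 1668.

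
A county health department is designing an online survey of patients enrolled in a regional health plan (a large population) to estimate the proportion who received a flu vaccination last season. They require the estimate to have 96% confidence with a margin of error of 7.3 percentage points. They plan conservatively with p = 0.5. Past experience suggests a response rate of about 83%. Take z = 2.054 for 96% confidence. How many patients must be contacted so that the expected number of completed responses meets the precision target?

Completed interviews needed: n₀ = 2.054² × 0.2500 / 0.073² ≈ 197.92 → 198.
At an 83% response rate, contacts needed = 198 / 0.83 ≈ 238.55 → 239.

239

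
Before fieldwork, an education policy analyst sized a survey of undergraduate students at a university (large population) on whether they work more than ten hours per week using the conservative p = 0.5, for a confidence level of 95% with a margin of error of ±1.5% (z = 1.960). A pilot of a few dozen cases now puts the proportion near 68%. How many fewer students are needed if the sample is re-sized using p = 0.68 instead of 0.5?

553

Conservative (p = 0.5): n = 1.960² × 0.25 / 0.015² ≈ 4268.44 → 4269.
Using p = 0.68: p(1−p) = 0.2176, so n = 1.960² × 0.2176 / 0.015² ≈ 3715.25 → 3716.
Reduction: 4269 − 3716 = 553.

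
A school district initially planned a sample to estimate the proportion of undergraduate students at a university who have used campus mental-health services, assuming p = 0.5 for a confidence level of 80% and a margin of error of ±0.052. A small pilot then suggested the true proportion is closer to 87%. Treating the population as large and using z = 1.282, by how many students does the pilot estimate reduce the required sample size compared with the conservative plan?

Conservative (p = 0.5): n = 1.282² × 0.25 / 0.052² ≈ 151.95 → 152.
Using p = 0.87: p(1−p) = 0.1131, so n = 1.282² × 0.1131 / 0.052² ≈ 68.74 → 69.
Reduction: 152 − 69 = 83.

83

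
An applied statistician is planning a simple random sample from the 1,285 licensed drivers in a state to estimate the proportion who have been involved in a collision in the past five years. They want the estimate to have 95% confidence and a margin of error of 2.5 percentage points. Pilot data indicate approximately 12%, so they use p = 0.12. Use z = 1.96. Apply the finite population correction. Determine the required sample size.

432

Unadjusted: n₀ = 1.96² × 0.12 × 0.88 / 0.025² ≈ 649.08, so n₀ = 650.
Finite population correction with N = 1,285: n = n₀ / (1 + (n₀−1)/N) = 650 / (1 + 649/1285) = 650 / 1.5051 ≈ 431.88.
Rounding up, n = 432.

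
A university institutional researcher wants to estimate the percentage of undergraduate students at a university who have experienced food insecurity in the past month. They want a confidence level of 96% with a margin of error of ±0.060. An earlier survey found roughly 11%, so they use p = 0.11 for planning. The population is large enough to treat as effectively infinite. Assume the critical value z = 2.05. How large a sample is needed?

With p = 0.11, p(1−p) = 0.0979.
n = z²·p(1−p)/E² = 2.05² × 0.0979 / 0.060² = 4.2025 × 0.0979 / 0.003600 ≈ 114.28.
Rounding up gives n = 115.

115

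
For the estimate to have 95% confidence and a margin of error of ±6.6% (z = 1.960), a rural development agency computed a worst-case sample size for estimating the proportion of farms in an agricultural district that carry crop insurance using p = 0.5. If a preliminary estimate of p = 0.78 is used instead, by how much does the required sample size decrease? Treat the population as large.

Conservative (p = 0.5): n = 1.960² × 0.25 / 0.066² ≈ 220.48 → 221.
Using p = 0.78: p(1−p) = 0.1716, so n = 1.960² × 0.1716 / 0.066² ≈ 151.34 → 152.
Reduction: 221 − 152 = 69.

69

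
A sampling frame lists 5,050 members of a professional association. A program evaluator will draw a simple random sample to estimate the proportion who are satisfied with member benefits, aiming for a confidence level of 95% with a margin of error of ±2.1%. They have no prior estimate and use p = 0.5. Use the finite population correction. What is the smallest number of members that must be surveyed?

1522

For 95% confidence, z = 1.960.
Unadjusted: n₀ = 1.960² × 0.50 × 0.50 / 0.021² ≈ 2177.78, so n₀ = 2178.
Finite population correction with N = 5,050: n = n₀ / (1 + (n₀−1)/N) = 2178 / (1 + 2177/5050) = 2178 / 1.4311 ≈ 1521.92.
Rounding up, n = 1522.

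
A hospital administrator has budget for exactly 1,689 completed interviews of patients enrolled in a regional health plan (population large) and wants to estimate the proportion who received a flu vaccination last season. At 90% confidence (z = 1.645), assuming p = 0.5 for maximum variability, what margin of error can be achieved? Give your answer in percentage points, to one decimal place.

2.0

SE(p̂) = √[p(1−p)/n] = √[0.2500/1689] = 0.01217.
E = z × SE = 1.645 × 0.01217 = 0.02001, or 2.0 percentage points.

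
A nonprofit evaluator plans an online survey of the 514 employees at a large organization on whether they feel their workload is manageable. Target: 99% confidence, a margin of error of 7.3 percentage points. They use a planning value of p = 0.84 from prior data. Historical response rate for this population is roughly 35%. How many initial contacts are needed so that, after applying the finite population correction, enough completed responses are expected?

For 99% confidence, z = 2.58.
Completed interviews needed (unadjusted): n₀ = 2.58² × 0.1344 / 0.073² ≈ 167.88 → 168.
FPC for N = 514: n = 168 / (1 + 167/514) = 168 / 1.3249 ≈ 126.80 → 127.
At a 35% response rate, contacts needed = 127 / 0.35 ≈ 362.86 → 363.

363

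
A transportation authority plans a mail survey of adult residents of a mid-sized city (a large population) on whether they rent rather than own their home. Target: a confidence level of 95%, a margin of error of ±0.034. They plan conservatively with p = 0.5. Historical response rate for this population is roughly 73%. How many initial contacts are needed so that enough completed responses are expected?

1139

For 95% confidence, z = 1.960.
Completed interviews needed: n₀ = 1.960² × 0.2500 / 0.034² ≈ 830.80 → 831.
At a 73% response rate, contacts needed = 831 / 0.73 ≈ 1138.36 → 1139.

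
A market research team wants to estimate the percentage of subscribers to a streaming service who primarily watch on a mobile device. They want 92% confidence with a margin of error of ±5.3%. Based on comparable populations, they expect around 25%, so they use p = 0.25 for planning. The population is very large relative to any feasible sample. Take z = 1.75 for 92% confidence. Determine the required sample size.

205

With p = 0.25, p(1−p) = 0.1875.
n = z²·p(1−p)/E² = 1.75² × 0.1875 / 0.053² = 3.0625 × 0.1875 / 0.002809 ≈ 204.42.
Rounding up gives n = 205.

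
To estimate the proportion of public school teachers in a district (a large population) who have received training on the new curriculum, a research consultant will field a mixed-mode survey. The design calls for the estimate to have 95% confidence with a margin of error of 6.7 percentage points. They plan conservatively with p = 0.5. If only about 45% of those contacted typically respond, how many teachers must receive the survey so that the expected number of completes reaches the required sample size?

476

For 95% confidence, z = 1.96.
Completed interviews needed: n₀ = 1.96² × 0.2500 / 0.067² ≈ 213.95 → 214.
At a 45% response rate, contacts needed = 214 / 0.45 ≈ 475.56 → 476.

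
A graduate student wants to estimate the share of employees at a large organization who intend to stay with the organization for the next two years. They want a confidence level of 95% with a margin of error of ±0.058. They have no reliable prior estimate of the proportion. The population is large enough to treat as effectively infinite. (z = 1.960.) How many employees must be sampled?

With no prior estimate, use p = 0.5, giving p(1−p) = 0.25.
n = z²·p(1−p)/E² = 1.960² × 0.2500 / 0.058² = 3.8416 × 0.2500 / 0.003364 ≈ 285.49.
Rounding up gives n = 286.

286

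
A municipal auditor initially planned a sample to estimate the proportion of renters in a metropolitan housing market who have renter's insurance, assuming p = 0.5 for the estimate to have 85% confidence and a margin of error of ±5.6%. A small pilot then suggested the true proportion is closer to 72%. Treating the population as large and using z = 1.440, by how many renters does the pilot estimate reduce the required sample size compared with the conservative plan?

32

Conservative (p = 0.5): n = 1.440² × 0.25 / 0.056² ≈ 165.31 → 166.
Using p = 0.72: p(1−p) = 0.2016, so n = 1.440² × 0.2016 / 0.056² ≈ 133.30 → 134.
Reduction: 166 − 134 = 32.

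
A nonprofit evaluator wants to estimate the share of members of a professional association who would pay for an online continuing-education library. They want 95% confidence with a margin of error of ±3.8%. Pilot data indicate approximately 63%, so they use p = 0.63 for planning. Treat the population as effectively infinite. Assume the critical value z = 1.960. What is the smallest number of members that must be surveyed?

621

With p = 0.63, p(1−p) = 0.2331.
n = z²·p(1−p)/E² = 1.960² × 0.2331 / 0.038² = 3.8416 × 0.2331 / 0.001444 ≈ 620.14.
Rounding up gives n = 621.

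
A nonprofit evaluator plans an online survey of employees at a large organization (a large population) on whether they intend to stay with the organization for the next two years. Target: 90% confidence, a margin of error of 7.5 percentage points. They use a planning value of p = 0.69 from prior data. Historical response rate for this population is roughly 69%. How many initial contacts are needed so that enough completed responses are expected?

For 90% confidence, z = 1.645.
Completed interviews needed: n₀ = 1.645² × 0.2139 / 0.075² ≈ 102.90 → 103.
At a 69% response rate, contacts needed = 103 / 0.69 ≈ 149.28 → 150.

150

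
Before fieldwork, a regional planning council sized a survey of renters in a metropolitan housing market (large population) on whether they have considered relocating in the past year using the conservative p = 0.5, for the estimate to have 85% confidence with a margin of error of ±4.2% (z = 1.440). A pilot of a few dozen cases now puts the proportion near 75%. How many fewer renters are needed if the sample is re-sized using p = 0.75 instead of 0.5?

73

Conservative (p = 0.5): n = 1.440² × 0.25 / 0.042² ≈ 293.88 → 294.
Using p = 0.75: p(1−p) = 0.1875, so n = 1.440² × 0.1875 / 0.042² ≈ 220.41 → 221.
Reduction: 294 − 221 = 73.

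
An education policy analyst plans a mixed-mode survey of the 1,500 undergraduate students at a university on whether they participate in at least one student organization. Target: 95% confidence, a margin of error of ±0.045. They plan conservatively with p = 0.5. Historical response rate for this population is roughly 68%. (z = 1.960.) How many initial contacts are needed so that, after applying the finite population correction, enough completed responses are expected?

Completed interviews needed (unadjusted): n₀ = 1.960² × 0.2500 / 0.045² ≈ 474.27 → 475.
FPC for N = 1,500: n = 475 / (1 + 474/1500) = 475 / 1.3160 ≈ 360.94 → 361.
At a 68% response rate, contacts needed = 361 / 0.68 ≈ 530.88 → 531.

531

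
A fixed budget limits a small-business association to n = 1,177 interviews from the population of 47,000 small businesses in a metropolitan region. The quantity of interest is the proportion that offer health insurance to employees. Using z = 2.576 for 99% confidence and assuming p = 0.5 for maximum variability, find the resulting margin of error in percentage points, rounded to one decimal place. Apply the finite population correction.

3.7

Finite-population factor: (N−n)/(N−1) = (47000−1177)/(47000−1) = 0.9750.
SE(p̂) = √[p(1−p)/n · (N−n)/(N−1)] = √[0.2500/1177 × 0.9750] = 0.01439.
E = z × SE = 2.576 × 0.01439 = 0.03707 ≈ 3.7 percentage points.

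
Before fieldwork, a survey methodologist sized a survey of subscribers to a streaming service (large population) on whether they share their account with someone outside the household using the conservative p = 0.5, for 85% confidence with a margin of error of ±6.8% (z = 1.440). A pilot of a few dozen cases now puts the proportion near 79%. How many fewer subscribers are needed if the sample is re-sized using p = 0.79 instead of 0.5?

38

Conservative (p = 0.5): n = 1.440² × 0.25 / 0.068² ≈ 112.11 → 113.
Using p = 0.79: p(1−p) = 0.1659, so n = 1.440² × 0.1659 / 0.068² ≈ 74.40 → 75.
Reduction: 113 − 75 = 38.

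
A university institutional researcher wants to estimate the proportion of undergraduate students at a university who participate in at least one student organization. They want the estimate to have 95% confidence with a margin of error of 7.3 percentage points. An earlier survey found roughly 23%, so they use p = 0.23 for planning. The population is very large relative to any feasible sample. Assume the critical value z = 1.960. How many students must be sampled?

128

With p = 0.23, p(1−p) = 0.1771.
n = z²·p(1−p)/E² = 1.960² × 0.1771 / 0.073² = 3.8416 × 0.1771 / 0.005329 ≈ 127.67.
Rounding up gives n = 128.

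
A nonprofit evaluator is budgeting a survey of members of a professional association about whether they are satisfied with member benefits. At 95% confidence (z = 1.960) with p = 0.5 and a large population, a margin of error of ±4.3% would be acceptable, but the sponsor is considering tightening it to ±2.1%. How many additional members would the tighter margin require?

At ±4.3%: n = 1.960² × 0.2500 / 0.043² ≈ 519.42 → 520.
At ±2.1%: n = 1.960² × 0.2500 / 0.021² ≈ 2177.78 → 2178.
Additional respondents: 2178 − 520 = 1658.

1658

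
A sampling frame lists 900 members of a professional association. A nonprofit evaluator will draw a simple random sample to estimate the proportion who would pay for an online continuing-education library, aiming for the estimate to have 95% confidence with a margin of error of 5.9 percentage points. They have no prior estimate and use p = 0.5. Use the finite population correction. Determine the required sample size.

212

For 95% confidence, z = 1.960.
Unadjusted: n₀ = 1.960² × 0.50 × 0.50 / 0.059² ≈ 275.90, so n₀ = 276.
Finite population correction with N = 900: n = n₀ / (1 + (n₀−1)/N) = 276 / (1 + 275/900) = 276 / 1.3056 ≈ 211.40.
Rounding up, n = 212.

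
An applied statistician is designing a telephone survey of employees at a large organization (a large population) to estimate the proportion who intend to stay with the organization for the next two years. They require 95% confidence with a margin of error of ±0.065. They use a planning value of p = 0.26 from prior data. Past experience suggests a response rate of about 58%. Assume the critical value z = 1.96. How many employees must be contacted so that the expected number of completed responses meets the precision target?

Completed interviews needed: n₀ = 1.96² × 0.1924 / 0.065² ≈ 174.94 → 175.
At a 58% response rate, contacts needed = 175 / 0.58 ≈ 301.72 → 302.

302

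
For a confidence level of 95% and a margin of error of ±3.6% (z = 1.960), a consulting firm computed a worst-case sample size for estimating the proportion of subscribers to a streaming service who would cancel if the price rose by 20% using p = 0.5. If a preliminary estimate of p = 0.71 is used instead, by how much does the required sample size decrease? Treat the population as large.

Conservative (p = 0.5): n = 1.960² × 0.25 / 0.036² ≈ 741.05 → 742.
Using p = 0.71: p(1−p) = 0.2059, so n = 1.960² × 0.2059 / 0.036² ≈ 610.33 → 611.
Reduction: 742 − 611 = 131.

131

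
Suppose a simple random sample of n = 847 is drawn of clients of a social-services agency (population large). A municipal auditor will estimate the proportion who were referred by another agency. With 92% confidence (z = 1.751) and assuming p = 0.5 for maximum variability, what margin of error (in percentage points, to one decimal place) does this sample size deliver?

SE(p̂) = √[p(1−p)/n] = √[0.2500/847] = 0.01718.
E = z × SE = 1.751 × 0.01718 = 0.03008, or 3.0 percentage points.

3.0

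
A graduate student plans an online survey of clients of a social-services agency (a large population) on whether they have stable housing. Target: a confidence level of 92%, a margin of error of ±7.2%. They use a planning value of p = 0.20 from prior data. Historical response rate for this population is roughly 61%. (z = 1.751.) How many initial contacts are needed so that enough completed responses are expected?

Completed interviews needed: n₀ = 1.751² × 0.1600 / 0.072² ≈ 94.63 → 95.
At a 61% response rate, contacts needed = 95 / 0.61 ≈ 155.74 → 156.

156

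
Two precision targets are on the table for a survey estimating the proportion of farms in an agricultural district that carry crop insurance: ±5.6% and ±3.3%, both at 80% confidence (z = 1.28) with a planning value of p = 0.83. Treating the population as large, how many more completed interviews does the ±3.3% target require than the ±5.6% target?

139

At ±5.6%: n = 1.28² × 0.1411 / 0.056² ≈ 73.72 → 74.
At ±3.3%: n = 1.28² × 0.1411 / 0.033² ≈ 212.28 → 213.
Additional respondents: 213 − 74 = 139.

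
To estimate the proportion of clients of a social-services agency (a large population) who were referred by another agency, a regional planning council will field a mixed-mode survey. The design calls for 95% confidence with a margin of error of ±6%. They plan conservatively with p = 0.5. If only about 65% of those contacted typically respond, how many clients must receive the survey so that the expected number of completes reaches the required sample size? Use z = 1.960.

411

Completed interviews needed: n₀ = 1.960² × 0.2500 / 0.060² ≈ 266.78 → 267.
At a 65% response rate, contacts needed = 267 / 0.65 ≈ 410.77 → 411.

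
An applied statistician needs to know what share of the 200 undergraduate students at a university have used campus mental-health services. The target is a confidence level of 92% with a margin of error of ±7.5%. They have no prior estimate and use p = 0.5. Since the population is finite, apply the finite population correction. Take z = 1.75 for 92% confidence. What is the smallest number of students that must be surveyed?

Unadjusted: n₀ = 1.75² × 0.50 × 0.50 / 0.075² ≈ 136.11, so n₀ = 137.
Finite population correction with N = 200: n = n₀ / (1 + (n₀−1)/N) = 137 / (1 + 136/200) = 137 / 1.6800 ≈ 81.55.
Rounding up, n = 82.

82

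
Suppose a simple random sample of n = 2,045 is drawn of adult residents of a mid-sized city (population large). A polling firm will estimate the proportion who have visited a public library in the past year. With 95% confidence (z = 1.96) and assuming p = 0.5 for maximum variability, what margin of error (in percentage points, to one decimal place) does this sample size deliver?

SE(p̂) = √[p(1−p)/n] = √[0.2500/2045] = 0.01106.
E = z × SE = 1.96 × 0.01106 = 0.02167, or 2.2 percentage points.

2.2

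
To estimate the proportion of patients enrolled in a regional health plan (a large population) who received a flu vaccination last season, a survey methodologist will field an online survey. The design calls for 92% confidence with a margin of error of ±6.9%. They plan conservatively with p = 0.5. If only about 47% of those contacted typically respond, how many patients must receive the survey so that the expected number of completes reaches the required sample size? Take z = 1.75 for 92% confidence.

Completed interviews needed: n₀ = 1.75² × 0.2500 / 0.069² ≈ 160.81 → 161.
At a 47% response rate, contacts needed = 161 / 0.47 ≈ 342.55 → 343.

343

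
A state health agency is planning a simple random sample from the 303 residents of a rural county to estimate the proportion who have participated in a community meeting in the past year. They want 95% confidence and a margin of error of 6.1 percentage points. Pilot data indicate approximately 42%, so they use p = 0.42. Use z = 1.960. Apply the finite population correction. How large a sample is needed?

138

Unadjusted: n₀ = 1.960² × 0.42 × 0.58 / 0.061² ≈ 251.50, so n₀ = 252.
Finite population correction with N = 303: n = n₀ / (1 + (n₀−1)/N) = 252 / (1 + 251/303) = 252 / 1.8284 ≈ 137.83.
Rounding up, n = 138.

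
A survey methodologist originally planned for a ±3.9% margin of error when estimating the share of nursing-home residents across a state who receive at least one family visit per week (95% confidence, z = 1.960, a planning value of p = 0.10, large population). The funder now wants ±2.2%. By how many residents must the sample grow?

At ±3.9%: n = 1.960² × 0.0900 / 0.039² ≈ 227.31 → 228.
At ±2.2%: n = 1.960² × 0.0900 / 0.022² ≈ 714.35 → 715.
Additional respondents: 715 − 228 = 487.

487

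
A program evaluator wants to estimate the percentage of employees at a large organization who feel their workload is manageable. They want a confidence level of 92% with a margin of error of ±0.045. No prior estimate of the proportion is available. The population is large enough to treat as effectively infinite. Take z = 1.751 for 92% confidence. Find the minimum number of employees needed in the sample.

With no prior estimate, use p = 0.5, giving p(1−p) = 0.25.
n = z²·p(1−p)/E² = 1.751² × 0.2500 / 0.045² = 3.0660 × 0.2500 / 0.002025 ≈ 378.52.
Rounding up gives n = 379.

379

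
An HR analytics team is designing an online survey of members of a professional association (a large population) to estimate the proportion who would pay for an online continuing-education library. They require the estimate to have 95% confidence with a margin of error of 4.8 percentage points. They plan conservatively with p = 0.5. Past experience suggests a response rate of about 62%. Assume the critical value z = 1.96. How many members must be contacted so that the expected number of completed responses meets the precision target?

673

Completed interviews needed: n₀ = 1.96² × 0.2500 / 0.048² ≈ 416.84 → 417.
At a 62% response rate, contacts needed = 417 / 0.62 ≈ 672.58 → 673.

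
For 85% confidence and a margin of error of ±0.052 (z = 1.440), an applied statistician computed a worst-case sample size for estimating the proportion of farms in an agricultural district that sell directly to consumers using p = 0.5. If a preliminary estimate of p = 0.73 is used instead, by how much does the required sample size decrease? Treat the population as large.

Conservative (p = 0.5): n = 1.440² × 0.25 / 0.052² ≈ 191.72 → 192.
Using p = 0.73: p(1−p) = 0.1971, so n = 1.440² × 0.1971 / 0.052² ≈ 151.15 → 152.
Reduction: 192 − 152 = 40.

40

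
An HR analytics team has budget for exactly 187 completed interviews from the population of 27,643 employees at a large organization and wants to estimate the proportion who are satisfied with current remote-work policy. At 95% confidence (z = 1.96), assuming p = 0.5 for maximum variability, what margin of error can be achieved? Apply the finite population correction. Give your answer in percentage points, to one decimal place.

7.1

Finite-population factor: (N−n)/(N−1) = (27643−187)/(27643−1) = 0.9933.
SE(p̂) = √[p(1−p)/n · (N−n)/(N−1)] = √[0.2500/187 × 0.9933] = 0.03644.
E = z × SE = 1.96 × 0.03644 = 0.07142 ≈ 7.1 percentage points.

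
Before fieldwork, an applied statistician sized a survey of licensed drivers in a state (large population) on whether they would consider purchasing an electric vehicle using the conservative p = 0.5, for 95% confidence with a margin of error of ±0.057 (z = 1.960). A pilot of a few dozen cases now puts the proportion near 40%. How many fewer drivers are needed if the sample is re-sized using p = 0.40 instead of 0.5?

Conservative (p = 0.5): n = 1.960² × 0.25 / 0.057² ≈ 295.60 → 296.
Using p = 0.40: p(1−p) = 0.2400, so n = 1.960² × 0.2400 / 0.057² ≈ 283.77 → 284.
Reduction: 296 − 284 = 12.

12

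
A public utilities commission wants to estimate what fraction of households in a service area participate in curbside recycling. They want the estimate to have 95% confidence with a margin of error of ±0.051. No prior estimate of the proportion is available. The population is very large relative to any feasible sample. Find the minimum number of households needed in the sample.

For 95% confidence, z = 1.960.
With no prior estimate, use p = 0.5, giving p(1−p) = 0.25.
n = z²·p(1−p)/E² = 1.960² × 0.2500 / 0.051² = 3.8416 × 0.2500 / 0.002601 ≈ 369.24.
Rounding up gives n = 370.

370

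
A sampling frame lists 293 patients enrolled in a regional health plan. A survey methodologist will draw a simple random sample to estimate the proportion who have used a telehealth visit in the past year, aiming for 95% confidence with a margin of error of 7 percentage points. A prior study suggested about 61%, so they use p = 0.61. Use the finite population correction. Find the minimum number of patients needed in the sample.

115

For 95% confidence, z = 1.960.
Unadjusted: n₀ = 1.960² × 0.61 × 0.39 / 0.070² ≈ 186.51, so n₀ = 187.
Finite population correction with N = 293: n = n₀ / (1 + (n₀−1)/N) = 187 / (1 + 186/293) = 187 / 1.6348 ≈ 114.39.
Rounding up, n = 115.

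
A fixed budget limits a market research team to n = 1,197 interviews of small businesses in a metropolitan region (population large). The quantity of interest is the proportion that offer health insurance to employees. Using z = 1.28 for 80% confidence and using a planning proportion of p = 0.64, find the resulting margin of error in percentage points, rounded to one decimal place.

1.8

SE(p̂) = √[p(1−p)/n] = √[0.2304/1197] = 0.01387.
E = z × SE = 1.28 × 0.01387 = 0.01776, or 1.8 percentage points.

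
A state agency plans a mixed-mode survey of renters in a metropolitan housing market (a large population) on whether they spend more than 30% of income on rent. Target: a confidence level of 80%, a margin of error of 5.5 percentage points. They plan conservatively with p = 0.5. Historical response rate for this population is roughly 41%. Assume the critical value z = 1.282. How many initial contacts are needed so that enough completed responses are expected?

332

Completed interviews needed: n₀ = 1.282² × 0.2500 / 0.055² ≈ 135.83 → 136.
At a 41% response rate, contacts needed = 136 / 0.41 ≈ 331.71 → 332.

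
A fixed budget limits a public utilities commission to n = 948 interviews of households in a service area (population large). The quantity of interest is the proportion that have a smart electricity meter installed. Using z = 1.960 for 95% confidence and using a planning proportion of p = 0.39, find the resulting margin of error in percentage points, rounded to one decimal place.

3.1

SE(p̂) = √[p(1−p)/n] = √[0.2379/948] = 0.01584.
E = z × SE = 1.960 × 0.01584 = 0.03105, or 3.1 percentage points.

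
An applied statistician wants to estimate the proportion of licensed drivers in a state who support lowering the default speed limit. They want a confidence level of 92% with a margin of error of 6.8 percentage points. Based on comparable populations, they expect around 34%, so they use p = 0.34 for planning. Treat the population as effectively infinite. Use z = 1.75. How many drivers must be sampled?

149

With p = 0.34, p(1−p) = 0.2244.
n = z²·p(1−p)/E² = 1.75² × 0.2244 / 0.068² = 3.0625 × 0.2244 / 0.004624 ≈ 148.62.
Rounding up gives n = 149.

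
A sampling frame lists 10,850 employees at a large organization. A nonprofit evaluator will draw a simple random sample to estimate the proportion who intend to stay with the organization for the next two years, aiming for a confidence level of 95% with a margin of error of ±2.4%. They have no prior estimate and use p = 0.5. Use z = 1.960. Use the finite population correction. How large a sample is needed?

1446

Unadjusted: n₀ = 1.960² × 0.50 × 0.50 / 0.024² ≈ 1667.36, so n₀ = 1668.
Finite population correction with N = 10,850: n = n₀ / (1 + (n₀−1)/N) = 1668 / (1 + 1667/10850) = 1668 / 1.1536 ≈ 1445.86.
Rounding up, n = 1446.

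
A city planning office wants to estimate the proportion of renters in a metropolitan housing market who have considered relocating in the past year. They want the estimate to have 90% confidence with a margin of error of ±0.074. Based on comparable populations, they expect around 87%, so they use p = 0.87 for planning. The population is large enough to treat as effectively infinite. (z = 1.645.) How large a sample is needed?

56

With p = 0.87, p(1−p) = 0.1131.
n = z²·p(1−p)/E² = 1.645² × 0.1131 / 0.074² = 2.7060 × 0.1131 / 0.005476 ≈ 55.89.
Rounding up gives n = 56.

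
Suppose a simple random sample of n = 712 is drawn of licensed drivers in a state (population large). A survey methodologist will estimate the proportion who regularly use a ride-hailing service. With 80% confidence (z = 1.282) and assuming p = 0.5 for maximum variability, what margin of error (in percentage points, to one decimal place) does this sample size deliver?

SE(p̂) = √[p(1−p)/n] = √[0.2500/712] = 0.01874.
E = z × SE = 1.282 × 0.01874 = 0.02402, or 2.4 percentage points.

2.4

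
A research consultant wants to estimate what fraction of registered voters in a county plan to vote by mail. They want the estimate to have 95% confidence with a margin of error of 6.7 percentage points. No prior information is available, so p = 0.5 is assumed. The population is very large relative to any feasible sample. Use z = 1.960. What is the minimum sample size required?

With p = 0.5, p(1−p) = 0.25.
n = z²·p(1−p)/E² = 1.960² × 0.2500 / 0.067² = 3.8416 × 0.2500 / 0.004489 ≈ 213.95.
Rounding up gives n = 214.

214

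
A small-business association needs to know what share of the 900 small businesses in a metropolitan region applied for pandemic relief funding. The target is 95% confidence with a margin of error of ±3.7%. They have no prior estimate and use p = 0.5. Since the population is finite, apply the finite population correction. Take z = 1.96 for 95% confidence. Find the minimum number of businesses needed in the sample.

395

Unadjusted: n₀ = 1.96² × 0.50 × 0.50 / 0.037² ≈ 701.53, so n₀ = 702.
Finite population correction with N = 900: n = n₀ / (1 + (n₀−1)/N) = 702 / (1 + 701/900) = 702 / 1.7789 ≈ 394.63.
Rounding up, n = 395.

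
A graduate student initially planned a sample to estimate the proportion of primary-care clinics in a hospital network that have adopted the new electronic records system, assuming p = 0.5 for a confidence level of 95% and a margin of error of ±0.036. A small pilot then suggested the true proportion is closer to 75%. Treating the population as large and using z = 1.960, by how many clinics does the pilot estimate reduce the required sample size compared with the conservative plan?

Conservative (p = 0.5): n = 1.960² × 0.25 / 0.036² ≈ 741.05 → 742.
Using p = 0.75: p(1−p) = 0.1875, so n = 1.960² × 0.1875 / 0.036² ≈ 555.79 → 556.
Reduction: 742 − 556 = 186.

186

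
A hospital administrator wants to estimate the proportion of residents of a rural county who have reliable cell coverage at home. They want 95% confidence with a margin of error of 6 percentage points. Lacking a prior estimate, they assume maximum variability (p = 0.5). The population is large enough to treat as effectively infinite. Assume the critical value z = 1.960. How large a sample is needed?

With p = 0.5, p(1−p) = 0.25.
n = z²·p(1−p)/E² = 1.960² × 0.2500 / 0.060² = 3.8416 × 0.2500 / 0.003600 ≈ 266.78.
Rounding up gives n = 267.

267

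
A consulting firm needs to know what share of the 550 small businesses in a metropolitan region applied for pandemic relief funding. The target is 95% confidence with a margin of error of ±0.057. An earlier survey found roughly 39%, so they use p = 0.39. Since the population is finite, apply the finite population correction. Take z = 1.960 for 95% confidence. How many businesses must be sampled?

187

Unadjusted: n₀ = 1.960² × 0.39 × 0.61 / 0.057² ≈ 281.29, so n₀ = 282.
Finite population correction with N = 550: n = n₀ / (1 + (n₀−1)/N) = 282 / (1 + 281/550) = 282 / 1.5109 ≈ 186.64.
Rounding up, n = 187.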